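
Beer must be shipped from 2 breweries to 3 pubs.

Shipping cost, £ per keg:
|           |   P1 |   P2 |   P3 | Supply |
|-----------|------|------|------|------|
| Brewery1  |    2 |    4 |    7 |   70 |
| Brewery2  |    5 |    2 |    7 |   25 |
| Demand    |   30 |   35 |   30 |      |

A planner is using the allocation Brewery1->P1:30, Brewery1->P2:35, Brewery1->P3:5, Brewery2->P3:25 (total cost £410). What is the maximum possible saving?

50

Current plan cost = 30·2 + 35·4 + 5·7 + 25·7 = £410.
Optimal plan:
  Brewery1->P1: 30 × £2 = £60
  Brewery1->P2: 10 × £4 = £40
  Brewery1->P3: 30 × £7 = £210
  Brewery2->P2: 25 × £2 = £50
Optimal cost = £360.
Saving = 410 − 360 = £50.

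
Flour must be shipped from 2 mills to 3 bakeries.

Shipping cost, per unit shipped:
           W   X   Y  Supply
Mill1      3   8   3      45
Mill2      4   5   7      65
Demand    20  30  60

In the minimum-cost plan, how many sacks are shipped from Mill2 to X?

30

Solving gives:
  Mill1–Y: 45 × 3 = 135
  Mill2–W: 20 × 4 = 80
  Mill2–X: 30 × 5 = 150
  Mill2–Y: 15 × 7 = 105
Total cost = 470.
So Mill2→X carries 30 sacks.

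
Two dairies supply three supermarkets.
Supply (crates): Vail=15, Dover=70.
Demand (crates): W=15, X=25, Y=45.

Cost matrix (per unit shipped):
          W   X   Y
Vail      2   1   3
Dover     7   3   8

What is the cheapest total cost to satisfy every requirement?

465

Optimal allocation:
  Vail->Y: 15 × 3 = 45
  Dover->W: 15 × 7 = 105
  Dover->X: 25 × 3 = 75
  Dover->Y: 30 × 8 = 240
Total = 45 + 105 + 75 + 240 = 465.
(Supply check: Vail ships 15; Dover ships 70.)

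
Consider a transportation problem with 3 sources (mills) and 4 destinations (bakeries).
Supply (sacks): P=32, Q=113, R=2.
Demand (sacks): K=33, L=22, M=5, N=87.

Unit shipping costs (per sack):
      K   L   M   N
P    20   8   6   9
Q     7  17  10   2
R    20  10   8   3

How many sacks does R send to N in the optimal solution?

2

Optimal shipments:
  P→L: 22 × 8 = 176
  P→M: 5 × 6 = 30
  P→N: 5 × 9 = 45
  Q→K: 33 × 7 = 231
  Q→N: 80 × 2 = 160
  R→N: 2 × 3 = 6
Total cost = 648.
So R→N carries 2 sacks.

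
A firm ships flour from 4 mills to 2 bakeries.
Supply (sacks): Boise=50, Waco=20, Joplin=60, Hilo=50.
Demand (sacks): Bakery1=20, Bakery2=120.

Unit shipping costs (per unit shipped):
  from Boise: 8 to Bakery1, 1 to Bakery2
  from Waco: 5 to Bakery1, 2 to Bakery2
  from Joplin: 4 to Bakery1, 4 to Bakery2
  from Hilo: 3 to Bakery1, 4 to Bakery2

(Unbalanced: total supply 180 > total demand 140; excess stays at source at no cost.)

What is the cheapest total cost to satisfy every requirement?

An optimal shipping plan:
  Boise->Bakery2: 50 × 1 = 50
  Waco->Bakery2: 20 × 2 = 40
  Joplin->Bakery2: 50 × 4 = 200
  Hilo->Bakery1: 20 × 3 = 60
Total = 50 + 40 + 200 + 60 = 350.
(Supply check: Boise ships 50; Waco ships 20; Joplin ships 50; Hilo ships 20.)

350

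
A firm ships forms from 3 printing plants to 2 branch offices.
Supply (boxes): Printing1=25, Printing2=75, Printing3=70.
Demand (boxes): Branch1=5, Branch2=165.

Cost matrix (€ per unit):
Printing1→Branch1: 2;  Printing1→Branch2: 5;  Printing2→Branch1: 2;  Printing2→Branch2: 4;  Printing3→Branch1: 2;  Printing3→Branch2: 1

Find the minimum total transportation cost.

480

A cheapest plan:
  Printing1->Branch1: 5 × €2 = €10
  Printing1->Branch2: 20 × €5 = €100
  Printing2->Branch2: 75 × €4 = €300
  Printing3->Branch2: 70 × €1 = €70
Total = 10 + 100 + 300 + 70 = €480.
(Supply check: Printing1 ships 25; Printing2 ships 75; Printing3 ships 70.)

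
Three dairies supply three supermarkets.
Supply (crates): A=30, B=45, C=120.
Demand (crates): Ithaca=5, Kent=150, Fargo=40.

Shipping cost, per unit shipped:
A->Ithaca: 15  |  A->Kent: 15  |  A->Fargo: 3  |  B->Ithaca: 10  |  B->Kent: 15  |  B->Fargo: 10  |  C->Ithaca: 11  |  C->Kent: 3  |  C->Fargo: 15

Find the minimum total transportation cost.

One minimum-cost allocation:
  A to Fargo: 30 × 3 = 90
  B to Ithaca: 5 × 10 = 50
  B to Kent: 30 × 15 = 450
  B to Fargo: 10 × 10 = 100
  C to Kent: 120 × 3 = 360
Total = 90 + 50 + 450 + 100 + 360 = 1050.
(Supply check: A ships 30; B ships 45; C ships 120.)

1050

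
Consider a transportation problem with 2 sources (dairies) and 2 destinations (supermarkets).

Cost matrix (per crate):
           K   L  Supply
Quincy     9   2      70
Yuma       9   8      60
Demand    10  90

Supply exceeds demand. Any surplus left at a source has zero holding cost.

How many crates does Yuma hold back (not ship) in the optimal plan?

30

An optimal plan:
  Quincy→L: 70 crates
  Yuma→K: 10 crates
  Yuma→L: 20 crates
Total cost = 390.
Yuma ships 30 of its 60, leaving 30.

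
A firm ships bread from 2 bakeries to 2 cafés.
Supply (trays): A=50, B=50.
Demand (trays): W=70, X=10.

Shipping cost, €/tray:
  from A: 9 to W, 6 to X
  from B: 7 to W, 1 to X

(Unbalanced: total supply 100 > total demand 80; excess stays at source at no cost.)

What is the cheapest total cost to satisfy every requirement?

560

Optimal allocation:
  A->W: 30 trays
  B->W: 40 trays
  B->X: 10 trays
Total cost = €560.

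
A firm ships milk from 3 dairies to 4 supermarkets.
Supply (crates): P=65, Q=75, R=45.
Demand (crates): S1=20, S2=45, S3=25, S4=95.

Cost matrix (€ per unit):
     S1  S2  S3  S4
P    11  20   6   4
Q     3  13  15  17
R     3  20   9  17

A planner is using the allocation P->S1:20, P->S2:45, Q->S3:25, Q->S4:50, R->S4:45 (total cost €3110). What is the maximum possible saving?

Current plan cost = 20·11 + 45·20 + 25·15 + 50·17 + 45·17 = €3110.
Optimal plan:
  P->S4: 65 × €4 = €260
  Q->S2: 45 × €13 = €585
  Q->S4: 30 × €17 = €510
  R->S1: 20 × €3 = €60
  R->S3: 25 × €9 = €225
Optimal cost = €1640.
Saving = 3110 − 1640 = €1470.

1470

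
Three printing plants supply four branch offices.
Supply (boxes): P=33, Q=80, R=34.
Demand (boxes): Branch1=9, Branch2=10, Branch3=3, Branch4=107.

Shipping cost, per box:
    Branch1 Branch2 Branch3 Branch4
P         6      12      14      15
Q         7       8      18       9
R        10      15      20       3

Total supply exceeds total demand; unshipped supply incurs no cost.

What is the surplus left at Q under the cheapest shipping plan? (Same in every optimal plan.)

0

Minimum-cost shipments:
  P→Branch1: 9 × 6 = 54
  P→Branch2: 3 × 12 = 36
  P→Branch3: 3 × 14 = 42
  Q→Branch2: 7 × 8 = 56
  Q→Branch4: 73 × 9 = 657
  R→Branch4: 34 × 3 = 102
Total cost = 947.
Q ships 80 of its 80, leaving 0.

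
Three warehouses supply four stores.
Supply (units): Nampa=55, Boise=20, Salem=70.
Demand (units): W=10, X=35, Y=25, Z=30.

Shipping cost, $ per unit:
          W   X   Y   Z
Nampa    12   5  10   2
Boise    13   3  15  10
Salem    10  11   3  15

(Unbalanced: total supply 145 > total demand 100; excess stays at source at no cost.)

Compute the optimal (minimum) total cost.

370

Optimal allocation:
  Nampa to X: 15 × $5 = $75
  Nampa to Z: 30 × $2 = $60
  Boise to X: 20 × $3 = $60
  Salem to W: 10 × $10 = $100
  Salem to Y: 25 × $3 = $75
Total = 75 + 60 + 60 + 100 + 75 = $370.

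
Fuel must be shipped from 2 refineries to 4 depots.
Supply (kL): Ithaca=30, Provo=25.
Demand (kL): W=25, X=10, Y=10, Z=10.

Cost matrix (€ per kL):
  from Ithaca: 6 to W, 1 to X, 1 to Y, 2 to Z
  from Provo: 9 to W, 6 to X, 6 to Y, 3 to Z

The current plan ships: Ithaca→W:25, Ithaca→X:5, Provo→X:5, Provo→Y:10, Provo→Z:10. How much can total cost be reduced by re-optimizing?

30

Current plan cost = 25·6 + 5·1 + 5·6 + 10·6 + 10·3 = €275.
Optimal plan:
  Ithaca->W: 10 kL
  Ithaca->X: 10 kL
  Ithaca->Y: 10 kL
  Provo->W: 15 kL
  Provo->Z: 10 kL
Optimal cost = €245.
Saving = 275 − 245 = €30.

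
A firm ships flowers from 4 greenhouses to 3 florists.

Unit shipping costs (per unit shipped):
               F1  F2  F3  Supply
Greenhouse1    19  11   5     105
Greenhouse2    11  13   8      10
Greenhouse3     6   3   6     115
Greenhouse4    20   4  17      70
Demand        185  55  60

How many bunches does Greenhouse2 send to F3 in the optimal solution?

0

The minimum-cost plan:
  Greenhouse1 to F1: 45 × 19 = 855
  Greenhouse1 to F3: 60 × 5 = 300
  Greenhouse2 to F1: 10 × 11 = 110
  Greenhouse3 to F1: 115 × 6 = 690
  Greenhouse4 to F1: 15 × 20 = 300
  Greenhouse4 to F2: 55 × 4 = 220
Total cost = 2475.
The route Greenhouse2→F3 is not used.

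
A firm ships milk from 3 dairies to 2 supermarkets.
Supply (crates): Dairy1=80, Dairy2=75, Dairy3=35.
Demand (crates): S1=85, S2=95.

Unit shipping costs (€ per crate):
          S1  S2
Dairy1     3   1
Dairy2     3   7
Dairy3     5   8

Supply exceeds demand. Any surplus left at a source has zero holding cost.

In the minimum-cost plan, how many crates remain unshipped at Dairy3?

10

Minimum-cost shipments:
  Dairy1–S2: 80 × €1 = €80
  Dairy2–S1: 75 × €3 = €225
  Dairy3–S1: 10 × €5 = €50
  Dairy3–S2: 15 × €8 = €120
Total cost = €475.
Dairy3 ships 25 of its 35, leaving 10.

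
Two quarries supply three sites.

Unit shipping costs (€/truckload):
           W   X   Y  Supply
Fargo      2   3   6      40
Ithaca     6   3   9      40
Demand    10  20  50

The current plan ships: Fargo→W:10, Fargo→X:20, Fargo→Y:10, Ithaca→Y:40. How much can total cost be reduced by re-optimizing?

60

Current plan cost = 10·2 + 20·3 + 10·6 + 40·9 = €500.
Optimal plan:
  Fargo–W: 10 × €2 = €20
  Fargo–Y: 30 × €6 = €180
  Ithaca–X: 20 × €3 = €60
  Ithaca–Y: 20 × €9 = €180
Optimal cost = €440.
Saving = 500 − 440 = €60.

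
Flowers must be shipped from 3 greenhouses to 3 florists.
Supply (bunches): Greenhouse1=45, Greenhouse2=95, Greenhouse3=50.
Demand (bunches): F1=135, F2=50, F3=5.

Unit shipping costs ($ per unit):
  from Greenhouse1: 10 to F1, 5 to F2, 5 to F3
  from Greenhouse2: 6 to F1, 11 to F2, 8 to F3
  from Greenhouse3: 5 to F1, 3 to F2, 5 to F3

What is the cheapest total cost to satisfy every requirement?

1025

Optimal allocation:
  Greenhouse1→F2: 40 × $5 = $200
  Greenhouse1→F3: 5 × $5 = $25
  Greenhouse2→F1: 95 × $6 = $570
  Greenhouse3→F1: 40 × $5 = $200
  Greenhouse3→F2: 10 × $3 = $30
Total = 200 + 25 + 570 + 200 + 30 = $1025.
(Supply check: Greenhouse1 ships 45; Greenhouse2 ships 95; Greenhouse3 ships 50.)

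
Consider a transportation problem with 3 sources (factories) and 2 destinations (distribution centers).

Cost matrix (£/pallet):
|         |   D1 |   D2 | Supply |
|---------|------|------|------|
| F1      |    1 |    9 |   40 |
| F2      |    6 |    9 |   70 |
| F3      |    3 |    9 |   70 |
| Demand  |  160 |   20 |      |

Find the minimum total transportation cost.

An optimal shipping plan:
  F1 to D1: 40 pallets
  F2 to D1: 50 pallets
  F2 to D2: 20 pallets
  F3 to D1: 70 pallets
Total cost = £730.

730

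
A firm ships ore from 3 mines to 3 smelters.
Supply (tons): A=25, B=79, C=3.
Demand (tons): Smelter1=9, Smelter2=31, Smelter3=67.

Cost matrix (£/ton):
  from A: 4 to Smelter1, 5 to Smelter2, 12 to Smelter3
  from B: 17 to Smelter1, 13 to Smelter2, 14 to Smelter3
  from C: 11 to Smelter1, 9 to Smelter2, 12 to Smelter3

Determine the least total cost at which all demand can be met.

1237

Optimal allocation:
  A→Smelter1: 9 × £4 = £36
  A→Smelter2: 16 × £5 = £80
  B→Smelter2: 12 × £13 = £156
  B→Smelter3: 67 × £14 = £938
  C→Smelter2: 3 × £9 = £27
Total = 36 + 80 + 156 + 938 + 27 = £1237.
(Supply check: A ships 25; B ships 79; C ships 3.)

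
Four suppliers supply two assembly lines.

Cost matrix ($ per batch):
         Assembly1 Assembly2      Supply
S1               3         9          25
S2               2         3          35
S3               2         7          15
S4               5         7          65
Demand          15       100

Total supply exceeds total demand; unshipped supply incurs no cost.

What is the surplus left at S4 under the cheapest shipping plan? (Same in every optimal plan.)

0

An optimal plan:
  S2→Assembly2: 35 × $3 = $105
  S3→Assembly1: 15 × $2 = $30
  S4→Assembly2: 65 × $7 = $455
Total cost = $590.
S4 ships 65 of its 65, leaving 0.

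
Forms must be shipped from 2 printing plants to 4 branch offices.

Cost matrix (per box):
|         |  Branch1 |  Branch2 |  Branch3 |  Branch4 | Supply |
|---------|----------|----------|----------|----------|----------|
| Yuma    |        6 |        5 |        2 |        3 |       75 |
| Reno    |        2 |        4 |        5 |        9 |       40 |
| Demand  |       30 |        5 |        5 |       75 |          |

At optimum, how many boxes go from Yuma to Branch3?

0

The minimum-cost plan:
  Yuma->Branch4: 75 × 3 = 225
  Reno->Branch1: 30 × 2 = 60
  Reno->Branch2: 5 × 4 = 20
  Reno->Branch3: 5 × 5 = 25
Total cost = 330.
The route Yuma→Branch3 is not used.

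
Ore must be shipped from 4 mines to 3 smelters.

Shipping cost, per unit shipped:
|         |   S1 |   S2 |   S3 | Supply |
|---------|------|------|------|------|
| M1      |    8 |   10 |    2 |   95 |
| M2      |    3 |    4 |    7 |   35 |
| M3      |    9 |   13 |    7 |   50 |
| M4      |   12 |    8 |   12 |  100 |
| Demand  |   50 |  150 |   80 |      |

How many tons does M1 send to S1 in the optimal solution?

0

Optimal shipments:
  M1 to S2: 15 × 10 = 150
  M1 to S3: 80 × 2 = 160
  M2 to S2: 35 × 4 = 140
  M3 to S1: 50 × 9 = 450
  M4 to S2: 100 × 8 = 800
Total cost = 1700.
The route M1→S1 is not used.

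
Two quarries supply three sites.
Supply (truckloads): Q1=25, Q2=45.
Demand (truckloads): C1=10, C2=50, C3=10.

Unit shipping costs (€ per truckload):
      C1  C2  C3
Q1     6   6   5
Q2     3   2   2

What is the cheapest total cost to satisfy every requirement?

An optimal shipping plan:
  Q1 to C1: 10 × €6 = €60
  Q1 to C2: 5 × €6 = €30
  Q1 to C3: 10 × €5 = €50
  Q2 to C2: 45 × €2 = €90
Total = 60 + 30 + 50 + 90 = €230.

230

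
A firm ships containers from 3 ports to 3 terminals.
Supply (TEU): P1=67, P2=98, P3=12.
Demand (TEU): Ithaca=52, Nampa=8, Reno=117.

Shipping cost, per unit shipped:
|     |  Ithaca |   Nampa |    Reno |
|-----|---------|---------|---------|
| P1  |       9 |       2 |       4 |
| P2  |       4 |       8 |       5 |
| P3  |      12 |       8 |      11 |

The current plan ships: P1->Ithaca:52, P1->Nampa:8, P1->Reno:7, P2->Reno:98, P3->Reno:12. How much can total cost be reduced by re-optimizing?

Current plan cost = 52·9 + 8·2 + 7·4 + 98·5 + 12·11 = 1134.
Optimal plan:
  P1→Reno: 67 × 4 = 268
  P2→Ithaca: 52 × 4 = 208
  P2→Reno: 46 × 5 = 230
  P3→Nampa: 8 × 8 = 64
  P3→Reno: 4 × 11 = 44
Optimal cost = 814.
Saving = 1134 − 814 = 320.

320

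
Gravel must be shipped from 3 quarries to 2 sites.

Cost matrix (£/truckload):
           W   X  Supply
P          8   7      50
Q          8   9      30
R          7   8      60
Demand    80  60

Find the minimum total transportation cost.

1020

Optimal allocation:
  P–X: 50 × £7 = £350
  Q–W: 30 × £8 = £240
  R–W: 50 × £7 = £350
  R–X: 10 × £8 = £80
Total = 350 + 240 + 350 + 80 = £1020.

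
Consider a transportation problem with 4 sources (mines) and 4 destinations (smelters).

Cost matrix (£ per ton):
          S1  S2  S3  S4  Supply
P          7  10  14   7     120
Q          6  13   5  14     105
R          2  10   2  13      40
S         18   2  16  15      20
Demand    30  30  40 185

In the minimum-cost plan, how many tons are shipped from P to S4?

Optimal shipments:
  P→S4: 120 × £7 = £840
  Q→S2: 10 × £13 = £130
  Q→S3: 30 × £5 = £150
  Q→S4: 65 × £14 = £910
  R→S1: 30 × £2 = £60
  R→S3: 10 × £2 = £20
  S→S2: 20 × £2 = £40
Total cost = £2150.
So P→S4 carries 120 tons.

120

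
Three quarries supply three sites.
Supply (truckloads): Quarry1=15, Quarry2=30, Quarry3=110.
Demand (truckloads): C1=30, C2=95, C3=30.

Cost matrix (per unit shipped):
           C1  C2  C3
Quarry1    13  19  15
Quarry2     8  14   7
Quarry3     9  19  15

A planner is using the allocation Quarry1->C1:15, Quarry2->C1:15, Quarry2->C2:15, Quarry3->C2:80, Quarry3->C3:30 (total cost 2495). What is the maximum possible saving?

Current plan cost = 15·13 + 15·8 + 15·14 + 80·19 + 30·15 = 2495.
Optimal plan:
  Quarry1–C2: 15 × 19 = 285
  Quarry2–C3: 30 × 7 = 210
  Quarry3–C1: 30 × 9 = 270
  Quarry3–C2: 80 × 19 = 1520
Optimal cost = 2285.
Saving = 2495 − 2285 = 210.

210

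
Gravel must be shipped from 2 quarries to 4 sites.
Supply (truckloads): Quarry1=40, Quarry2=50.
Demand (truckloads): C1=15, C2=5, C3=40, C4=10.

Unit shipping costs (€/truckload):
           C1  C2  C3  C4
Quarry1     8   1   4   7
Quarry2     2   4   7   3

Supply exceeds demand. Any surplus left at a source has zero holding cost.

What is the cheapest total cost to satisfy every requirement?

A cheapest plan:
  Quarry1->C2: 5 × €1 = €5
  Quarry1->C3: 35 × €4 = €140
  Quarry2->C1: 15 × €2 = €30
  Quarry2->C3: 5 × €7 = €35
  Quarry2->C4: 10 × €3 = €30
Total = 5 + 140 + 30 + 35 + 30 = €240.

240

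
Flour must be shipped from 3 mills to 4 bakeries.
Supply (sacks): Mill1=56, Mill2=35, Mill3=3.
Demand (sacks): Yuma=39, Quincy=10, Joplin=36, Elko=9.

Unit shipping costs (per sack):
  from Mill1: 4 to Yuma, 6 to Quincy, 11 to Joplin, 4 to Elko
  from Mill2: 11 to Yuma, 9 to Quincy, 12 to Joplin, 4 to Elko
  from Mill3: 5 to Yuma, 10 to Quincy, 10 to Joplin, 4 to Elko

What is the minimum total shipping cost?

671

Optimal allocation:
  Mill1->Yuma: 39 × 4 = 156
  Mill1->Quincy: 10 × 6 = 60
  Mill1->Joplin: 7 × 11 = 77
  Mill2->Joplin: 26 × 12 = 312
  Mill2->Elko: 9 × 4 = 36
  Mill3->Joplin: 3 × 10 = 30
Total = 156 + 60 + 77 + 312 + 36 + 30 = 671.
(Supply check: Mill1 ships 56; Mill2 ships 35; Mill3 ships 3.)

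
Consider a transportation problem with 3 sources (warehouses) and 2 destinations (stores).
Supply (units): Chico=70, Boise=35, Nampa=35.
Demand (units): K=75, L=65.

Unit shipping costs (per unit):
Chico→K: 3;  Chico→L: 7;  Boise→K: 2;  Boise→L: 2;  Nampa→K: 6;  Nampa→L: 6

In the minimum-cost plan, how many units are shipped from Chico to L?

The minimum-cost plan:
  Chico–K: 70 × 3 = 210
  Boise–K: 5 × 2 = 10
  Boise–L: 30 × 2 = 60
  Nampa–L: 35 × 6 = 210
Total cost = 490.
The route Chico→L is not used.

0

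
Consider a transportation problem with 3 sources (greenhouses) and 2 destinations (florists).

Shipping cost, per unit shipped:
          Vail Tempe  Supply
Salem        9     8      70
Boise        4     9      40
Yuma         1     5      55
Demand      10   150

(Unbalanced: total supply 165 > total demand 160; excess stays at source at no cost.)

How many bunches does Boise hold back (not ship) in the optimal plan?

Minimum-cost shipments:
  Salem to Tempe: 70 × 8 = 560
  Boise to Vail: 10 × 4 = 40
  Boise to Tempe: 25 × 9 = 225
  Yuma to Tempe: 55 × 5 = 275
Total cost = 1100.
Boise ships 35 of its 40, leaving 5.

5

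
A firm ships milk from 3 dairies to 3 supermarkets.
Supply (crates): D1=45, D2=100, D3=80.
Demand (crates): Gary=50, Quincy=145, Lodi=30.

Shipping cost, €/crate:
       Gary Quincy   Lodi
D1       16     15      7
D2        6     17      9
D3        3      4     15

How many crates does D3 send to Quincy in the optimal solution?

The minimum-cost plan:
  D1→Quincy: 45 × €15 = €675
  D2→Gary: 50 × €6 = €300
  D2→Quincy: 20 × €17 = €340
  D2→Lodi: 30 × €9 = €270
  D3→Quincy: 80 × €4 = €320
Total cost = €1905.
So D3→Quincy carries 80 crates.

80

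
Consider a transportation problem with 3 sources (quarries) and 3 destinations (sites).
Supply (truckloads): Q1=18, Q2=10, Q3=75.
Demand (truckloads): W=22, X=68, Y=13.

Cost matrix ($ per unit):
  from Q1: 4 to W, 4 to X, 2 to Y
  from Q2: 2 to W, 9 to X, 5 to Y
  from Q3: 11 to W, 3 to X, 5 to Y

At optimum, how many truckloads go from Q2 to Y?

0

The minimum-cost plan:
  Q1→W: 12 × $4 = $48
  Q1→Y: 6 × $2 = $12
  Q2→W: 10 × $2 = $20
  Q3→X: 68 × $3 = $204
  Q3→Y: 7 × $5 = $35
Total cost = $319.
The route Q2→Y is not used.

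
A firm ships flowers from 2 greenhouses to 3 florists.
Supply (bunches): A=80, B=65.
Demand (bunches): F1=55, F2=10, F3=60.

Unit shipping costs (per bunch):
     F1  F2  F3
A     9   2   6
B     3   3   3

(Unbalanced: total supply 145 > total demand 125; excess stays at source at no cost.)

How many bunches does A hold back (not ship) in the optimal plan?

An optimal plan:
  A→F2: 10 × 2 = 20
  A→F3: 50 × 6 = 300
  B→F1: 55 × 3 = 165
  B→F3: 10 × 3 = 30
Total cost = 515.
A ships 60 of its 80, leaving 20.

20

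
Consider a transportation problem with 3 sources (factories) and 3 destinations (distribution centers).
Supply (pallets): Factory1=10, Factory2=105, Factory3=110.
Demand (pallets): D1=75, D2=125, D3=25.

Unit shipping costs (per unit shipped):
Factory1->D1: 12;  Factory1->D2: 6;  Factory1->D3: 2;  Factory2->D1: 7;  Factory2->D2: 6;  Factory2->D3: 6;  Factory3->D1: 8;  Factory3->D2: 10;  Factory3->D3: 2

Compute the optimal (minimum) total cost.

Optimal allocation:
  Factory1→D2: 10 × 6 = 60
  Factory2→D2: 105 × 6 = 630
  Factory3→D1: 75 × 8 = 600
  Factory3→D2: 10 × 10 = 100
  Factory3→D3: 25 × 2 = 50
Total = 60 + 630 + 600 + 100 + 50 = 1440.
(Supply check: Factory1 ships 10; Factory2 ships 105; Factory3 ships 110.)

1440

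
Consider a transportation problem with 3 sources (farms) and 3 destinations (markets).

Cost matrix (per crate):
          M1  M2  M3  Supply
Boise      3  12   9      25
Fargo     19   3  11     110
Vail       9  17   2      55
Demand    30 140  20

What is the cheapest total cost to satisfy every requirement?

1000

Optimal allocation:
  Boise–M1: 25 × 3 = 75
  Fargo–M2: 110 × 3 = 330
  Vail–M1: 5 × 9 = 45
  Vail–M2: 30 × 17 = 510
  Vail–M3: 20 × 2 = 40
Total = 75 + 330 + 45 + 510 + 40 = 1000.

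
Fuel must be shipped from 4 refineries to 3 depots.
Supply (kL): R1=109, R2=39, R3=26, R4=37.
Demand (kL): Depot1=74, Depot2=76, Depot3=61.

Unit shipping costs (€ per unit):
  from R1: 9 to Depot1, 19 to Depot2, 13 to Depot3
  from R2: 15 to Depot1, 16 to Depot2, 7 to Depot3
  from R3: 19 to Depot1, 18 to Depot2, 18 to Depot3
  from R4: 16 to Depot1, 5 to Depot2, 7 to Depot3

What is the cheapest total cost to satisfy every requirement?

2125

A cheapest plan:
  R1→Depot1: 74 × €9 = €666
  R1→Depot2: 13 × €19 = €247
  R1→Depot3: 22 × €13 = €286
  R2→Depot3: 39 × €7 = €273
  R3→Depot2: 26 × €18 = €468
  R4→Depot2: 37 × €5 = €185
Total = 666 + 247 + 286 + 273 + 468 + 185 = €2125.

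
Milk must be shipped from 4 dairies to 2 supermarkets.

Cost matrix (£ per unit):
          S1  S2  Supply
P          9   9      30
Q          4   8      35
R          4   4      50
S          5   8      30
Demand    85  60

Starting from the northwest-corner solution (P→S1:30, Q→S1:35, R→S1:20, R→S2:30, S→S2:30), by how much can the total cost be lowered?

Current plan cost = 30·9 + 35·4 + 20·4 + 30·4 + 30·8 = £850.
Optimal plan:
  P to S1: 20 × £9 = £180
  P to S2: 10 × £9 = £90
  Q to S1: 35 × £4 = £140
  R to S2: 50 × £4 = £200
  S to S1: 30 × £5 = £150
Optimal cost = £760.
Saving = 850 − 760 = £90.

90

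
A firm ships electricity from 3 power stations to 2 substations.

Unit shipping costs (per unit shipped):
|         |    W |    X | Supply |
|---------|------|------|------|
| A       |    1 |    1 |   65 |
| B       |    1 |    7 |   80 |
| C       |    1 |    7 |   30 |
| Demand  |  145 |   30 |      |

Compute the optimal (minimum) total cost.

175

Optimal allocation:
  A→W: 35 × 1 = 35
  A→X: 30 × 1 = 30
  B→W: 80 × 1 = 80
  C→W: 30 × 1 = 30
Total = 35 + 30 + 80 + 30 = 175.
(Supply check: A ships 65; B ships 80; C ships 30.)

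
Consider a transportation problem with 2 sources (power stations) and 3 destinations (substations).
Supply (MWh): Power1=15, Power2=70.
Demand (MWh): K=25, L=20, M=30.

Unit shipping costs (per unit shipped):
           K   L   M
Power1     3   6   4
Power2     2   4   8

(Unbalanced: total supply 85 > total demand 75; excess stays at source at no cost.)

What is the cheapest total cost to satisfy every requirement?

A cheapest plan:
  Power1 to M: 15 × 4 = 60
  Power2 to K: 25 × 2 = 50
  Power2 to L: 20 × 4 = 80
  Power2 to M: 15 × 8 = 120
Total = 60 + 50 + 80 + 120 = 310.

310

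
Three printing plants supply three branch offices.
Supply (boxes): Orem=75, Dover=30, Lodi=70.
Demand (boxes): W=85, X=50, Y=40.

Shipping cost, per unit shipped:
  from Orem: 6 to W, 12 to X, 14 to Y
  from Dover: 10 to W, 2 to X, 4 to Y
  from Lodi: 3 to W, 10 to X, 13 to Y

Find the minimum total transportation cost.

One minimum-cost allocation:
  Orem→W: 15 × 6 = 90
  Orem→X: 20 × 12 = 240
  Orem→Y: 40 × 14 = 560
  Dover→X: 30 × 2 = 60
  Lodi→W: 70 × 3 = 210
Total = 90 + 240 + 560 + 60 + 210 = 1160.
(Supply check: Orem ships 75; Dover ships 30; Lodi ships 70.)

1160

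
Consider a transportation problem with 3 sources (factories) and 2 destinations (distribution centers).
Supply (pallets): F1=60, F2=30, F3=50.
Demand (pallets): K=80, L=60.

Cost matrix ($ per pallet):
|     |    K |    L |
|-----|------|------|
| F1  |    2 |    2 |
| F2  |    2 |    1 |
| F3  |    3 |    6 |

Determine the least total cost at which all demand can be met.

Optimal allocation:
  F1–K: 30 × $2 = $60
  F1–L: 30 × $2 = $60
  F2–L: 30 × $1 = $30
  F3–K: 50 × $3 = $150
Total = 60 + 60 + 30 + 150 = $300.

300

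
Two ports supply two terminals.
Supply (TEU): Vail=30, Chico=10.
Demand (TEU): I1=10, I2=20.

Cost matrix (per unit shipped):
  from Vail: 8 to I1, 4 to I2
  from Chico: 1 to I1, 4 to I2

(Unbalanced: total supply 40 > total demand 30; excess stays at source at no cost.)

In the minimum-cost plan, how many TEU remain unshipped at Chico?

0

Minimum-cost shipments:
  Vail→I2: 20 × 4 = 80
  Chico→I1: 10 × 1 = 10
Total cost = 90.
Chico ships 10 of its 10, leaving 0.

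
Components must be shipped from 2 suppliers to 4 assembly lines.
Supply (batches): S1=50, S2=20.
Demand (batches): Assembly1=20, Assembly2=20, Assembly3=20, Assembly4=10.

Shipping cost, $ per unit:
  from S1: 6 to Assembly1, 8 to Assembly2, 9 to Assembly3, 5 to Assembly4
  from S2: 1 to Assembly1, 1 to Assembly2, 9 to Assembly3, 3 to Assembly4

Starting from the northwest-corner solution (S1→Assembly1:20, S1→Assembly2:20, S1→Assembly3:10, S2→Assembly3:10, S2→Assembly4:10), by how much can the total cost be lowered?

120

Current plan cost = 20·6 + 20·8 + 10·9 + 10·9 + 10·3 = $490.
Optimal plan:
  S1->Assembly1: 20 × $6 = $120
  S1->Assembly3: 20 × $9 = $180
  S1->Assembly4: 10 × $5 = $50
  S2->Assembly2: 20 × $1 = $20
Optimal cost = $370.
Saving = 490 − 370 = $120.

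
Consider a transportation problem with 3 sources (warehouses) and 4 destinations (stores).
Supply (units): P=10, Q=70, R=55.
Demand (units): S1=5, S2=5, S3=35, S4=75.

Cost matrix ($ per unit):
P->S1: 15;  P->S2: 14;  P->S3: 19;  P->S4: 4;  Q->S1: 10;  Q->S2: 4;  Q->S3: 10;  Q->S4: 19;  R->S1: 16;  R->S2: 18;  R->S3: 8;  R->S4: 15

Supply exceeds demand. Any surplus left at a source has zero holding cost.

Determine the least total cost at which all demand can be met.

1475

One minimum-cost allocation:
  P->S4: 10 × $4 = $40
  Q->S1: 5 × $10 = $50
  Q->S2: 5 × $4 = $20
  Q->S3: 35 × $10 = $350
  Q->S4: 10 × $19 = $190
  R->S4: 55 × $15 = $825
Total = 40 + 50 + 20 + 350 + 190 + 825 = $1475.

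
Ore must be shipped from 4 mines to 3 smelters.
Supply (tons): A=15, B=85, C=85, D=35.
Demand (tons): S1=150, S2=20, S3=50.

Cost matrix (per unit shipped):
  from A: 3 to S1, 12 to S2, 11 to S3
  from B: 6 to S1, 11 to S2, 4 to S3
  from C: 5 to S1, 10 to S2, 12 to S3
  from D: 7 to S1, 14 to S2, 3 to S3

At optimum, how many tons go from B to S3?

15

The minimum-cost plan:
  A to S1: 15 tons
  B to S1: 50 tons
  B to S2: 20 tons
  B to S3: 15 tons
  C to S1: 85 tons
  D to S3: 35 tons
Total cost = 1155.
So B→S3 carries 15 tons.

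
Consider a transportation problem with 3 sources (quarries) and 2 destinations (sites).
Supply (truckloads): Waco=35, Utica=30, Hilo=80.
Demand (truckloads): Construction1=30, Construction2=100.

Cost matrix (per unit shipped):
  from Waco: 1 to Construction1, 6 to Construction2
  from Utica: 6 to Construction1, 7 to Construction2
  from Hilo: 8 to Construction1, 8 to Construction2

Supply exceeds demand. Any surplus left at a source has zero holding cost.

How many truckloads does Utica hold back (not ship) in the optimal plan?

Minimum-cost shipments:
  Waco–Construction1: 30 × 1 = 30
  Waco–Construction2: 5 × 6 = 30
  Utica–Construction2: 30 × 7 = 210
  Hilo–Construction2: 65 × 8 = 520
Total cost = 790.
Utica ships 30 of its 30, leaving 0.

0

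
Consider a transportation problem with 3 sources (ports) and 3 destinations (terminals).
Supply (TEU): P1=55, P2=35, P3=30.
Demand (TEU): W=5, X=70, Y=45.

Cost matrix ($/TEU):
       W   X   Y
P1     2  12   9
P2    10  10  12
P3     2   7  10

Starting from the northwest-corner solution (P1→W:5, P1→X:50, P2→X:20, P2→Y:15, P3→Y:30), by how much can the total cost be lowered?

255

Current plan cost = 5·2 + 50·12 + 20·10 + 15·12 + 30·10 = $1290.
Optimal plan:
  P1→W: 5 TEU
  P1→X: 5 TEU
  P1→Y: 45 TEU
  P2→X: 35 TEU
  P3→X: 30 TEU
Optimal cost = $1035.
Saving = 1290 − 1035 = $255.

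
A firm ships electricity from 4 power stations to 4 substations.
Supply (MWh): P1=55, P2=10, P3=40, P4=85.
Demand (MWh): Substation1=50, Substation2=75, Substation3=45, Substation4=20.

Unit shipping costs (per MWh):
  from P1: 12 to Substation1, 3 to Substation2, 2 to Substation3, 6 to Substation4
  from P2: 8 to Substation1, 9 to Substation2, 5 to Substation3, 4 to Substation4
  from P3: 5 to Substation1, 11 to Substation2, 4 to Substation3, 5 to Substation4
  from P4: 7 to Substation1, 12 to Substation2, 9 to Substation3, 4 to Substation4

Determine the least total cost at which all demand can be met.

1005

One minimum-cost allocation:
  P1–Substation2: 55 × 3 = 165
  P2–Substation2: 5 × 9 = 45
  P2–Substation3: 5 × 5 = 25
  P3–Substation3: 40 × 4 = 160
  P4–Substation1: 50 × 7 = 350
  P4–Substation2: 15 × 12 = 180
  P4–Substation4: 20 × 4 = 80
Total = 165 + 45 + 25 + 160 + 350 + 180 + 80 = 1005.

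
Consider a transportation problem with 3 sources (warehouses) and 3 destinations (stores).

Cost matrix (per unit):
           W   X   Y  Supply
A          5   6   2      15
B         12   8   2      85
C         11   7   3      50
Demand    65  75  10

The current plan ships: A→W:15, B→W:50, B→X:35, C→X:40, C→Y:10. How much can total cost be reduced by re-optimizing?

20

Current plan cost = 15·5 + 50·12 + 35·8 + 40·7 + 10·3 = 1265.
Optimal plan:
  A->W: 15 units
  B->W: 50 units
  B->X: 25 units
  B->Y: 10 units
  C->X: 50 units
Optimal cost = 1245.
Saving = 1265 − 1245 = 20.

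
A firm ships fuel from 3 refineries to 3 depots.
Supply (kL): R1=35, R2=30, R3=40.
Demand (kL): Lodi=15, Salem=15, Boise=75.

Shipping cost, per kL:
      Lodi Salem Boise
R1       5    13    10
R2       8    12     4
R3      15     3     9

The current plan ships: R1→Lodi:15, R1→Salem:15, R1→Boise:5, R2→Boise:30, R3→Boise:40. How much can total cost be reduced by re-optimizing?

135

Current plan cost = 15·5 + 15·13 + 5·10 + 30·4 + 40·9 = 800.
Optimal plan:
  R1 to Lodi: 15 × 5 = 75
  R1 to Boise: 20 × 10 = 200
  R2 to Boise: 30 × 4 = 120
  R3 to Salem: 15 × 3 = 45
  R3 to Boise: 25 × 9 = 225
Optimal cost = 665.
Saving = 800 − 665 = 135.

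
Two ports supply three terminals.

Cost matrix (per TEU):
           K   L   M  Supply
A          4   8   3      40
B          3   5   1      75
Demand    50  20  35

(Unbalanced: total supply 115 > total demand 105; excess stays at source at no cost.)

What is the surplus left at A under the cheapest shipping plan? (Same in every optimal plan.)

An optimal plan:
  A–K: 30 × 4 = 120
  B–K: 20 × 3 = 60
  B–L: 20 × 5 = 100
  B–M: 35 × 1 = 35
Total cost = 315.
A ships 30 of its 40, leaving 10.

10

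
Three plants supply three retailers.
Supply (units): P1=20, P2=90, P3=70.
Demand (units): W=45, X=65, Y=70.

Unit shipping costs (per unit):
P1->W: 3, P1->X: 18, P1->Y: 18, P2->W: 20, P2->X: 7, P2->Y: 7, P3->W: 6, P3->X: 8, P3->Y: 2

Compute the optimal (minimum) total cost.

A cheapest plan:
  P1→W: 20 × 3 = 60
  P2→X: 65 × 7 = 455
  P2→Y: 25 × 7 = 175
  P3→W: 25 × 6 = 150
  P3→Y: 45 × 2 = 90
Total = 60 + 455 + 175 + 150 + 90 = 930.

930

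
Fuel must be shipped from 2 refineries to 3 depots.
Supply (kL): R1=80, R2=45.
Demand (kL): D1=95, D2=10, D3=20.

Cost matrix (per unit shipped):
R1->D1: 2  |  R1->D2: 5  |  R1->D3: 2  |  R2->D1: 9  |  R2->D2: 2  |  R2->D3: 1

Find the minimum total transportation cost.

One minimum-cost allocation:
  R1→D1: 80 × 2 = 160
  R2→D1: 15 × 9 = 135
  R2→D2: 10 × 2 = 20
  R2→D3: 20 × 1 = 20
Total = 160 + 135 + 20 + 20 = 335.

335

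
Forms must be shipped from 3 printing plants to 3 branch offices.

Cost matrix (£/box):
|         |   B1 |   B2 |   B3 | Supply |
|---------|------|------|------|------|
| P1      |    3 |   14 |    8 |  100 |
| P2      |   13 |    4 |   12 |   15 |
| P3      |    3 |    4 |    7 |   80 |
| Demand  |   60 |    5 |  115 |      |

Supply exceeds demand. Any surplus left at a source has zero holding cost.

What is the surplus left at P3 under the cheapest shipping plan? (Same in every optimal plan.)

0

An optimal plan:
  P1 to B1: 60 × £3 = £180
  P1 to B3: 35 × £8 = £280
  P2 to B2: 5 × £4 = £20
  P3 to B3: 80 × £7 = £560
Total cost = £1040.
P3 ships 80 of its 80, leaving 0.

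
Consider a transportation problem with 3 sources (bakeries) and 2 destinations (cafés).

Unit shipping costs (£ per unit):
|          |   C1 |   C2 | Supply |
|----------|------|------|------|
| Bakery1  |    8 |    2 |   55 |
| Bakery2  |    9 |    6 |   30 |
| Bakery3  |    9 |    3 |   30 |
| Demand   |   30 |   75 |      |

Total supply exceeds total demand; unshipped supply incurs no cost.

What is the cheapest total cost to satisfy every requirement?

An optimal shipping plan:
  Bakery1–C2: 55 × £2 = £110
  Bakery2–C1: 20 × £9 = £180
  Bakery3–C1: 10 × £9 = £90
  Bakery3–C2: 20 × £3 = £60
Total = 110 + 180 + 90 + 60 = £440.

440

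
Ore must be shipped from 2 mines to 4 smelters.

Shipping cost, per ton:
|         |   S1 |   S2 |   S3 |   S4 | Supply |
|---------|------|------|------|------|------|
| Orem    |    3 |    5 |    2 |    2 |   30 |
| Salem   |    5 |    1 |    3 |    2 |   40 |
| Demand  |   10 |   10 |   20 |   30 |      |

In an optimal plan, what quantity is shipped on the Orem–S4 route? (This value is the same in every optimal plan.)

0

Solving gives:
  Orem->S1: 10 tons
  Orem->S3: 20 tons
  Salem->S2: 10 tons
  Salem->S4: 30 tons
Total cost = 140.
The route Orem→S4 is not used.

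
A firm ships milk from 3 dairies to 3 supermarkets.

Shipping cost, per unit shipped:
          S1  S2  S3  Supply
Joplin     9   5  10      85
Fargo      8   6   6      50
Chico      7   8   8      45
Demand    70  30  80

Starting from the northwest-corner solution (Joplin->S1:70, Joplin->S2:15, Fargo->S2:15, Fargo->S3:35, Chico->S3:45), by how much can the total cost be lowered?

75

Current plan cost = 70·9 + 15·5 + 15·6 + 35·6 + 45·8 = 1365.
Optimal plan:
  Joplin–S1: 25 × 9 = 225
  Joplin–S2: 30 × 5 = 150
  Joplin–S3: 30 × 10 = 300
  Fargo–S3: 50 × 6 = 300
  Chico–S1: 45 × 7 = 315
Optimal cost = 1290.
Saving = 1365 − 1290 = 75.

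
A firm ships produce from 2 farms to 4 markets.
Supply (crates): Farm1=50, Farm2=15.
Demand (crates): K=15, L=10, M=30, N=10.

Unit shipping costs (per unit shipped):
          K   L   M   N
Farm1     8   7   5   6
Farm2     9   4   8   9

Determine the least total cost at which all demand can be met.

375

One minimum-cost allocation:
  Farm1→K: 10 × 8 = 80
  Farm1→M: 30 × 5 = 150
  Farm1→N: 10 × 6 = 60
  Farm2→K: 5 × 9 = 45
  Farm2→L: 10 × 4 = 40
Total = 80 + 150 + 60 + 45 + 40 = 375.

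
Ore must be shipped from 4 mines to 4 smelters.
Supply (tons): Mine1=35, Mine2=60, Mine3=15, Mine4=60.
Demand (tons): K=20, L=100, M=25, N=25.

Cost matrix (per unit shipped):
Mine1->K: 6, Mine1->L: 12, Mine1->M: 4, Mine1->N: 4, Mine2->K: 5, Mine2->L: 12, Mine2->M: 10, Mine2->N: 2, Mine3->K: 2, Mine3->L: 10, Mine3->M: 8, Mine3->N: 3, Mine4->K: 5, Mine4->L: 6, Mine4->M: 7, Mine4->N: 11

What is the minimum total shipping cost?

Optimal allocation:
  Mine1 to L: 10 × 12 = 120
  Mine1 to M: 25 × 4 = 100
  Mine2 to K: 5 × 5 = 25
  Mine2 to L: 30 × 12 = 360
  Mine2 to N: 25 × 2 = 50
  Mine3 to K: 15 × 2 = 30
  Mine4 to L: 60 × 6 = 360
Total = 120 + 100 + 25 + 360 + 50 + 30 + 360 = 1045.
(Supply check: Mine1 ships 35; Mine2 ships 60; Mine3 ships 15; Mine4 ships 60.)

1045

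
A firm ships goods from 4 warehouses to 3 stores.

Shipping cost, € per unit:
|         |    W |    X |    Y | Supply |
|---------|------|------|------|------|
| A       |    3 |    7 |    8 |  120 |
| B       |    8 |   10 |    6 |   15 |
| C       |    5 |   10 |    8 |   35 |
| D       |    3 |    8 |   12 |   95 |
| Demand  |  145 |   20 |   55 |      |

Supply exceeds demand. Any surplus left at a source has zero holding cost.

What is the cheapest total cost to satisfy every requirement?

A cheapest plan:
  A→W: 95 × €3 = €285
  A→X: 20 × €7 = €140
  A→Y: 5 × €8 = €40
  B→Y: 15 × €6 = €90
  C→Y: 35 × €8 = €280
  D→W: 50 × €3 = €150
Total = 285 + 140 + 40 + 90 + 280 + 150 = €985.
(Supply check: A ships 120; B ships 15; C ships 35; D ships 50.)

985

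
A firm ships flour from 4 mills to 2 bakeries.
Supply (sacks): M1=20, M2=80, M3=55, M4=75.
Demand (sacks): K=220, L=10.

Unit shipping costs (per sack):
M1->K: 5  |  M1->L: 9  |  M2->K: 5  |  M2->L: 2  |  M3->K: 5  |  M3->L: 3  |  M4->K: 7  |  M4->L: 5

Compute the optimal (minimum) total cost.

One minimum-cost allocation:
  M1→K: 20 sacks
  M2→K: 70 sacks
  M2→L: 10 sacks
  M3→K: 55 sacks
  M4→K: 75 sacks
Total cost = 1270.

1270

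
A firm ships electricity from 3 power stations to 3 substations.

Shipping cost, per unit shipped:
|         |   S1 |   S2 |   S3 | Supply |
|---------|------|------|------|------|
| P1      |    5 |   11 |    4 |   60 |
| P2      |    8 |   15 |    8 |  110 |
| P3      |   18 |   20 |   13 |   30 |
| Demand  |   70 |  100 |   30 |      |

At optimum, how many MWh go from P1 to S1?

Optimal shipments:
  P1→S2: 60 × 11 = 660
  P2→S1: 70 × 8 = 560
  P2→S2: 10 × 15 = 150
  P2→S3: 30 × 8 = 240
  P3→S2: 30 × 20 = 600
Total cost = 2210.
The route P1→S1 is not used.

0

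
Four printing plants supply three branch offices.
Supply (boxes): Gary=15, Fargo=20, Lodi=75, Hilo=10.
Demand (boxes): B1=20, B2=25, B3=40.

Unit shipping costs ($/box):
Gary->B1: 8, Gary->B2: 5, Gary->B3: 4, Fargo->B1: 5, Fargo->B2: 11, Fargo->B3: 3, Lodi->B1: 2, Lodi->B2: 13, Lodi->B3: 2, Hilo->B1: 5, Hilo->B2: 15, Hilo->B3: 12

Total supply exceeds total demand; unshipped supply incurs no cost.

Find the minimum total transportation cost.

305

Optimal allocation:
  Gary->B2: 15 × $5 = $75
  Fargo->B2: 10 × $11 = $110
  Lodi->B1: 20 × $2 = $40
  Lodi->B3: 40 × $2 = $80
Total = 75 + 110 + 40 + 80 = $305.
(Supply check: Gary ships 15; Fargo ships 10; Lodi ships 60; Hilo ships 0.)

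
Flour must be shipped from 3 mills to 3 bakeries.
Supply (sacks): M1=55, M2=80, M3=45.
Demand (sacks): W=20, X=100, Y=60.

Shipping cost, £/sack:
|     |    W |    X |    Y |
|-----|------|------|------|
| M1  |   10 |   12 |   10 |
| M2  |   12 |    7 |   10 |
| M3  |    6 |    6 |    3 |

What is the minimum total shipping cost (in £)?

An optimal shipping plan:
  M1–W: 20 × £10 = £200
  M1–X: 20 × £12 = £240
  M1–Y: 15 × £10 = £150
  M2–X: 80 × £7 = £560
  M3–Y: 45 × £3 = £135
Total = 200 + 240 + 150 + 560 + 135 = £1285.

1285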